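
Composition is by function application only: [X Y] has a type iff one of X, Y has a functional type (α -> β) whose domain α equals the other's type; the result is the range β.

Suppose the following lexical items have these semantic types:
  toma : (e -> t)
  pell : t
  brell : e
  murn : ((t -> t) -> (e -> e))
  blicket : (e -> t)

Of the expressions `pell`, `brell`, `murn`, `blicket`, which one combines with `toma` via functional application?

pell : t — no; toma wants e, and pell wants nothing (atomic).
brell — combines: toma : (e -> t) takes brell : e as argument, giving t.
murn : ((t -> t) -> (e -> e)) — no; toma wants e, and murn wants (t -> t).
blicket : (e -> t) — no; toma wants e, and blicket wants e.

brell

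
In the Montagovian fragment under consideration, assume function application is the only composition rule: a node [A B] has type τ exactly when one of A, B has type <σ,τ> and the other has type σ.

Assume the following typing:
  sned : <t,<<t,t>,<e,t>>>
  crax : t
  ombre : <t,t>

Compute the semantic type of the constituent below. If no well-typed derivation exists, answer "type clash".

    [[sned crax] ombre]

At [sned crax], sned : <t,<<t,t>,<e,t>>> takes crax : t, giving <<t,t>,<e,t>>.
At [[sned crax] ombre], [sned crax] : <<t,t>,<e,t>> takes ombre : <t,t>, giving <e,t>.

<e,t>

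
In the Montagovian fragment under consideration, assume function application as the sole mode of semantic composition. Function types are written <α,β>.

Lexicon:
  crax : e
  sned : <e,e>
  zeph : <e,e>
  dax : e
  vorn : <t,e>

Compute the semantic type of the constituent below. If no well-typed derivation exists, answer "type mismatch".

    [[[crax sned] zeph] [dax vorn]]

type mismatch

[crax sned] — sned of type <e,e> combines with crax of type e: type e.
[[crax sned] zeph] — zeph of type <e,e> combines with [crax sned] of type e: type e.
At [dax vorn]: neither e nor <t,e> can take the other as argument; the node is ill-typed.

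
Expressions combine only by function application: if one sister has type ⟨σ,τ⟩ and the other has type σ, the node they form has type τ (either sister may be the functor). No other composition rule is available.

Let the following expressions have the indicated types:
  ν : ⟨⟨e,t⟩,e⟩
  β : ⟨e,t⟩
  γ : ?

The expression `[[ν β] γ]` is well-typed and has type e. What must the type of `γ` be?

At [[ν β] γ] (required: e): [ν β] is e, which is not a function with range e; hence γ is the functor — type ⟨e,e⟩.

⟨e,e⟩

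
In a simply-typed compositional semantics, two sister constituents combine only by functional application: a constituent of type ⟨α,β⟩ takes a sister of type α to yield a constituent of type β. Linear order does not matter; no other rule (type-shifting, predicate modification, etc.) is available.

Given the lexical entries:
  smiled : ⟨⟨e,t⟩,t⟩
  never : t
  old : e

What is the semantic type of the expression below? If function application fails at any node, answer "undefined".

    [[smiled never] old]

undefined

[smiled never]: ⟨⟨e,t⟩,t⟩ with t — neither is a function whose domain matches the other; composition fails here.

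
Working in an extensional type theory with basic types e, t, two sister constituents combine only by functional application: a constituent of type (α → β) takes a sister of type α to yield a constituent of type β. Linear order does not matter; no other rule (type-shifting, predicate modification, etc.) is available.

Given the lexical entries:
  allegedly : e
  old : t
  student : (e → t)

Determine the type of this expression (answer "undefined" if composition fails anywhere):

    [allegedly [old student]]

[old student]: t and (e → t) cannot combine by function application — type clash.

undefined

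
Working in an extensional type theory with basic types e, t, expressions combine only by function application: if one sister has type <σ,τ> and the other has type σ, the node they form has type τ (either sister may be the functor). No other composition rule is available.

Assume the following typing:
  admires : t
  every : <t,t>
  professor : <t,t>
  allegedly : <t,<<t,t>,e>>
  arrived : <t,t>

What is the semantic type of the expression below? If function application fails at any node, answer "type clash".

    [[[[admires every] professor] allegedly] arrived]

At [admires every], every : <t,t> takes admires : t, giving t.
At [[admires every] professor], professor : <t,t> takes [admires every] : t, giving t.
At [[[admires every] professor] allegedly], allegedly : <t,<<t,t>,e>> takes [[admires every] professor] : t, giving <<t,t>,e>.
At [[[[admires every] professor] allegedly] arrived], [[[admires every] professor] allegedly] : <<t,t>,e> takes arrived : <t,t>, giving e.

e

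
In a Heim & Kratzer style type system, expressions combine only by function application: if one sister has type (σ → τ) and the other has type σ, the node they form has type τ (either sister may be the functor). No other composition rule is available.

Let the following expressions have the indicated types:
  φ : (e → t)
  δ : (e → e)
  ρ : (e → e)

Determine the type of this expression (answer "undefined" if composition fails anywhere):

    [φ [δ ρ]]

undefined

[δ ρ]: (e → e) with (e → e) — neither is a function whose domain matches the other; composition fails here.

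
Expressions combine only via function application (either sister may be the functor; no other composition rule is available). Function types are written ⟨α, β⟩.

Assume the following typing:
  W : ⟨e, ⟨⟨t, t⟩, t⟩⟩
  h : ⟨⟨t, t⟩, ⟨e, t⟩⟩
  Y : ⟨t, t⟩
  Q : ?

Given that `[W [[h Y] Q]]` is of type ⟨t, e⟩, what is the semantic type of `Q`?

⟨⟨e, t⟩, ⟨⟨e, ⟨⟨t, t⟩, t⟩⟩, ⟨t, e⟩⟩⟩

[W [[h Y] Q]] is required to be ⟨t, e⟩. W : ⟨e, ⟨⟨t, t⟩, t⟩⟩ cannot yield ⟨t, e⟩ as functor, so [[h Y] Q] : ⟨⟨e, ⟨⟨t, t⟩, t⟩⟩, ⟨t, e⟩⟩.
[[h Y] Q] is required to be ⟨⟨e, ⟨⟨t, t⟩, t⟩⟩, ⟨t, e⟩⟩. [h Y] : ⟨e, t⟩ cannot yield ⟨⟨e, ⟨⟨t, t⟩, t⟩⟩, ⟨t, e⟩⟩ as functor, so Q : ⟨⟨e, t⟩, ⟨⟨e, ⟨⟨t, t⟩, t⟩⟩, ⟨t, e⟩⟩⟩.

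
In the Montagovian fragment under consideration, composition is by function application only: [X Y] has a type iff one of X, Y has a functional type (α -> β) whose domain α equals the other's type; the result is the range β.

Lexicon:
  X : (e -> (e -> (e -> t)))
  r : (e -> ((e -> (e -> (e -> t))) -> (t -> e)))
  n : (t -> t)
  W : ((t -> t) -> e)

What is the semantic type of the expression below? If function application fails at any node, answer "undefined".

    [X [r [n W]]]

[n W]: ((t -> t) -> e) applied to (t -> t) yields e.
[r [n W]]: (e -> ((e -> (e -> (e -> t))) -> (t -> e))) applied to e yields ((e -> (e -> (e -> t))) -> (t -> e)).
[X [r [n W]]]: ((e -> (e -> (e -> t))) -> (t -> e)) applied to (e -> (e -> (e -> t))) yields (t -> e).

(t -> e)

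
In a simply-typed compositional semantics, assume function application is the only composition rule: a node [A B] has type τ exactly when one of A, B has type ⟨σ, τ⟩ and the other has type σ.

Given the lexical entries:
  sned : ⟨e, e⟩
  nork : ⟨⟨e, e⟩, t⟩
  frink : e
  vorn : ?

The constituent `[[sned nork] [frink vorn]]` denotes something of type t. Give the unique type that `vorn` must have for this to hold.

For [[sned nork] [frink vorn]] to have type t with [sned nork] of type t, [frink vorn] must be the function: [frink vorn] : ⟨t, t⟩.
For [frink vorn] to have type ⟨t, t⟩ with frink of type e, vorn must be the function: vorn : ⟨e, ⟨t, t⟩⟩.

⟨e, ⟨t, t⟩⟩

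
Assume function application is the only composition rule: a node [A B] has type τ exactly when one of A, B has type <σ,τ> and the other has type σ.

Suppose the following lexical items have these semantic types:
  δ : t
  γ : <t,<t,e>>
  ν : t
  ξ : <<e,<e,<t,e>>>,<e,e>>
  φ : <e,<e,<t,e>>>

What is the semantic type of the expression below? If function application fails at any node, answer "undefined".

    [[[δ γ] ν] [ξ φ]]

[δ γ]: γ is <t,<t,e>>, δ is t; result <t,e>.
[[δ γ] ν]: [δ γ] is <t,e>, ν is t; result e.
[ξ φ]: ξ is <<e,<e,<t,e>>>,<e,e>>, φ is <e,<e,<t,e>>>; result <e,e>.
[[[δ γ] ν] [ξ φ]]: [ξ φ] is <e,e>, [[δ γ] ν] is e; result e.

e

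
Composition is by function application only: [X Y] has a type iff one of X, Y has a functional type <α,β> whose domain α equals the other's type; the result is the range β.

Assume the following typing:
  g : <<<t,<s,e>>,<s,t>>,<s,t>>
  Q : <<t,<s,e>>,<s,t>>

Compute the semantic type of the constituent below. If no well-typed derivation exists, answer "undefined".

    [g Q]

<s,t>

[g Q]: <<<t,<s,e>>,<s,t>>,<s,t>> applied to <<t,<s,e>>,<s,t>> yields <s,t>.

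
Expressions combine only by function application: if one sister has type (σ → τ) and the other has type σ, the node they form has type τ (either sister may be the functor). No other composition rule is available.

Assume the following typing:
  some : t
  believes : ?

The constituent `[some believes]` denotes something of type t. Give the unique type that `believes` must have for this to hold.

[some believes] is required to be t. some : t cannot yield t as functor, so believes : (t → t).

(t → t)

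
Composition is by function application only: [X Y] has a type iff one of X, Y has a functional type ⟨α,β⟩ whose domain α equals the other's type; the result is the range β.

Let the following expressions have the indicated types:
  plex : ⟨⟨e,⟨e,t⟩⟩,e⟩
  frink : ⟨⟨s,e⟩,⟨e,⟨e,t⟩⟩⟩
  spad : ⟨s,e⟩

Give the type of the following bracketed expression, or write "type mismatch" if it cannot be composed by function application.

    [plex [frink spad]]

e

[frink spad] — frink of type ⟨⟨s,e⟩,⟨e,⟨e,t⟩⟩⟩ combines with spad of type ⟨s,e⟩: type ⟨e,⟨e,t⟩⟩.
[plex [frink spad]] — plex of type ⟨⟨e,⟨e,t⟩⟩,e⟩ combines with [frink spad] of type ⟨e,⟨e,t⟩⟩: type e.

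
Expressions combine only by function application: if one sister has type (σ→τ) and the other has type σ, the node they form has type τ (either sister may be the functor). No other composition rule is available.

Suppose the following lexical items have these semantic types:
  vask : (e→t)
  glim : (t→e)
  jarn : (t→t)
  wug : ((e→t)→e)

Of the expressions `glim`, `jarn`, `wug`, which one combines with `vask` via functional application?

wug

glim : (t→e) — does not combine with vask.
jarn : (t→t) — does not combine with vask.
wug — combines: wug : ((e→t)→e) takes vask : (e→t) as argument, giving e.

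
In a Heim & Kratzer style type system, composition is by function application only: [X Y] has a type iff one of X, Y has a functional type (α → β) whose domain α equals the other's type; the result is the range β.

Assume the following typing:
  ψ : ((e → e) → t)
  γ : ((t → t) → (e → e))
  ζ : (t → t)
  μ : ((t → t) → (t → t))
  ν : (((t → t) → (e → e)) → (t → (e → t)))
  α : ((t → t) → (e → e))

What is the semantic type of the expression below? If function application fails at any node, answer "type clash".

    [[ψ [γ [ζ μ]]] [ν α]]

[ζ μ]: functor μ : ((t → t) → (t → t)), argument ζ : (t → t); result (t → t).
[γ [ζ μ]]: functor γ : ((t → t) → (e → e)), argument [ζ μ] : (t → t); result (e → e).
[ψ [γ [ζ μ]]]: functor ψ : ((e → e) → t), argument [γ [ζ μ]] : (e → e); result t.
[ν α]: functor ν : (((t → t) → (e → e)) → (t → (e → t))), argument α : ((t → t) → (e → e)); result (t → (e → t)).
[[ψ [γ [ζ μ]]] [ν α]]: functor [ν α] : (t → (e → t)), argument [ψ [γ [ζ μ]]] : t; result (e → t).

(e → t)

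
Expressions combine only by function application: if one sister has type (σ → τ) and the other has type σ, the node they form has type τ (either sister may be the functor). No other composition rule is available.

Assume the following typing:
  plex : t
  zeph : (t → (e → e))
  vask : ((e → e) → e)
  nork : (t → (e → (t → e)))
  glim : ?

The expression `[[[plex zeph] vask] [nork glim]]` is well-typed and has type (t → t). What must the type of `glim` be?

At [[[plex zeph] vask] [nork glim]] (required: (t → t)): [[plex zeph] vask] is e, which is not a function with range (t → t); hence [nork glim] is the functor — type (e → (t → t)).
At [nork glim] (required: (e → (t → t))): nork is (t → (e → (t → e))), which is not a function with range (e → (t → t)); hence glim is the functor — type ((t → (e → (t → e))) → (e → (t → t))).

((t → (e → (t → e))) → (e → (t → t)))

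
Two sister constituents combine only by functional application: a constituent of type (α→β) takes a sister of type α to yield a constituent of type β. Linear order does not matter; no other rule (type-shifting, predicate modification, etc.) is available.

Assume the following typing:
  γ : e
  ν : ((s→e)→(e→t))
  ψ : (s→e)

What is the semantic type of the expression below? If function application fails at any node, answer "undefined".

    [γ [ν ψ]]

t

[ν ψ]: functor ν : ((s→e)→(e→t)), argument ψ : (s→e); result (e→t).
[γ [ν ψ]]: functor [ν ψ] : (e→t), argument γ : e; result t.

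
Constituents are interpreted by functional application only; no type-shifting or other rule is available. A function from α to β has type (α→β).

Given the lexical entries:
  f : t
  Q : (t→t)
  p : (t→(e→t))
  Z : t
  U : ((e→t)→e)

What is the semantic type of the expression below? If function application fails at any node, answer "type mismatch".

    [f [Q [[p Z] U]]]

type mismatch

[p Z] — p of type (t→(e→t)) combines with Z of type t: type (e→t).
[[p Z] U] — U of type ((e→t)→e) combines with [p Z] of type (e→t): type e.
At [Q [[p Z] U]]: neither (t→t) nor e can take the other as argument; the node is ill-typed.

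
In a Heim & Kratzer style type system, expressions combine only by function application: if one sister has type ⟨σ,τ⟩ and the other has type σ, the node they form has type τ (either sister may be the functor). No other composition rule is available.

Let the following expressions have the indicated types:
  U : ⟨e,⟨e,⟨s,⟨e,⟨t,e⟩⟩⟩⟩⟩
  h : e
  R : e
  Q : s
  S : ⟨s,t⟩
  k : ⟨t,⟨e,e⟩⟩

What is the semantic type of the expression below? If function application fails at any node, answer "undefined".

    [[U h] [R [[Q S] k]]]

[U h] — U of type ⟨e,⟨e,⟨s,⟨e,⟨t,e⟩⟩⟩⟩⟩ combines with h of type e: type ⟨e,⟨s,⟨e,⟨t,e⟩⟩⟩⟩.
[Q S] — S of type ⟨s,t⟩ combines with Q of type s: type t.
[[Q S] k] — k of type ⟨t,⟨e,e⟩⟩ combines with [Q S] of type t: type ⟨e,e⟩.
[R [[Q S] k]] — [[Q S] k] of type ⟨e,e⟩ combines with R of type e: type e.
[[U h] [R [[Q S] k]]] — [U h] of type ⟨e,⟨s,⟨e,⟨t,e⟩⟩⟩⟩ combines with [R [[Q S] k]] of type e: type ⟨s,⟨e,⟨t,e⟩⟩⟩.

⟨s,⟨e,⟨t,e⟩⟩⟩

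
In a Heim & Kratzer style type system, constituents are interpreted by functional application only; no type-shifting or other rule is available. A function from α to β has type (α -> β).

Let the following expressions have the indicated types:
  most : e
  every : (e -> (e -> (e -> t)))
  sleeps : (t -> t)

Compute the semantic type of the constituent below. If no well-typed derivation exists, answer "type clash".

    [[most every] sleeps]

[most every]: (e -> (e -> (e -> t))) applied to e yields (e -> (e -> t)).
[[most every] sleeps]: (e -> (e -> t)) with (t -> t) — neither is a function whose domain matches the other; composition fails here.

type clash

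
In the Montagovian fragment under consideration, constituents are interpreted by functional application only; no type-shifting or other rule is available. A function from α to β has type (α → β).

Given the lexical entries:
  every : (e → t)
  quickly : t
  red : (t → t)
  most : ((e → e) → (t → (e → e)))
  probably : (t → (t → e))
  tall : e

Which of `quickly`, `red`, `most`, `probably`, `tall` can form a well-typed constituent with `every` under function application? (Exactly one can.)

quickly : t — every needs e; quickly needs nothing (atomic); neither fits.
red : (t → t) — every needs e; red needs t; neither fits.
most : ((e → e) → (t → (e → e))) — every needs e; most needs (e → e); neither fits.
probably : (t → (t → e)) — every needs e; probably needs t; neither fits.
tall — combines: every : (e → t) takes tall : e as argument, giving t.

tall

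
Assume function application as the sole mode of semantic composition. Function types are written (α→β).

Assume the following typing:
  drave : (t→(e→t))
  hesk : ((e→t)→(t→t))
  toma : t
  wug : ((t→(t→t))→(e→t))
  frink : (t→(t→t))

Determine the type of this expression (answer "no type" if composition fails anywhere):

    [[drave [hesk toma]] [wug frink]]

At [hesk toma]: neither ((e→t)→(t→t)) nor t can take the other as argument; the node is ill-typed.

no type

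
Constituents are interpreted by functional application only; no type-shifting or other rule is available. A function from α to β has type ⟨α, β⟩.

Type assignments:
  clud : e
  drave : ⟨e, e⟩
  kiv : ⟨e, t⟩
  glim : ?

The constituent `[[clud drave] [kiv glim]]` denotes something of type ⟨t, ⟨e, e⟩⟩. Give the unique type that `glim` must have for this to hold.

At [[clud drave] [kiv glim]] (required: ⟨t, ⟨e, e⟩⟩): [clud drave] is e, which is not a function with range ⟨t, ⟨e, e⟩⟩; hence [kiv glim] is the functor — type ⟨e, ⟨t, ⟨e, e⟩⟩⟩.
At [kiv glim] (required: ⟨e, ⟨t, ⟨e, e⟩⟩⟩): kiv is ⟨e, t⟩, which is not a function with range ⟨e, ⟨t, ⟨e, e⟩⟩⟩; hence glim is the functor — type ⟨⟨e, t⟩, ⟨e, ⟨t, ⟨e, e⟩⟩⟩⟩.

⟨⟨e, t⟩, ⟨e, ⟨t, ⟨e, e⟩⟩⟩⟩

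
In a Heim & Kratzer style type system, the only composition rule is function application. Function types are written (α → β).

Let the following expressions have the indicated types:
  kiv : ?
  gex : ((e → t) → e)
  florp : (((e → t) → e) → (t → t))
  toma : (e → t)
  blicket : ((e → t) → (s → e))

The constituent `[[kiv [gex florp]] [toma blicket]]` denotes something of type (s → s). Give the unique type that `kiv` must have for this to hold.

[[kiv [gex florp]] [toma blicket]] must have type (s → s). The sister [toma blicket] has type (s → e); that is not a function onto (s → s), so [kiv [gex florp]] must be the functor, of type ((s → e) → (s → s)).
[kiv [gex florp]] must have type ((s → e) → (s → s)). The sister [gex florp] has type (t → t); that is not a function onto ((s → e) → (s → s)), so kiv must be the functor, of type ((t → t) → ((s → e) → (s → s))).

((t → t) → ((s → e) → (s → s)))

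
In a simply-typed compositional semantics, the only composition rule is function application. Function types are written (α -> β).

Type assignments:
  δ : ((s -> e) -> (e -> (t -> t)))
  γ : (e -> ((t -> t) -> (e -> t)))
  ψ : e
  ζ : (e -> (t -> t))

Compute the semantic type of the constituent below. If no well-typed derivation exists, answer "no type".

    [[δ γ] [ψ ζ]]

At [δ γ]: neither ((s -> e) -> (e -> (t -> t))) nor (e -> ((t -> t) -> (e -> t))) can take the other as argument; the node is ill-typed.

no type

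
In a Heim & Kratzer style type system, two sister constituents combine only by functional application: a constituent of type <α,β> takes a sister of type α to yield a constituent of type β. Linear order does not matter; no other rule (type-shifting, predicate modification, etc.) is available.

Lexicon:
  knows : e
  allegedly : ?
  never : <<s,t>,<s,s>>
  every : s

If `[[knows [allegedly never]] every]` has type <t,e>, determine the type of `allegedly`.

<<<s,t>,<s,s>>,<e,<s,<t,e>>>>

For [[knows [allegedly never]] every] to have type <t,e> with every of type s, [knows [allegedly never]] must be the function: [knows [allegedly never]] : <s,<t,e>>.
For [knows [allegedly never]] to have type <s,<t,e>> with knows of type e, [allegedly never] must be the function: [allegedly never] : <e,<s,<t,e>>>.
For [allegedly never] to have type <e,<s,<t,e>>> with never of type <<s,t>,<s,s>>, allegedly must be the function: allegedly : <<<s,t>,<s,s>>,<e,<s,<t,e>>>>.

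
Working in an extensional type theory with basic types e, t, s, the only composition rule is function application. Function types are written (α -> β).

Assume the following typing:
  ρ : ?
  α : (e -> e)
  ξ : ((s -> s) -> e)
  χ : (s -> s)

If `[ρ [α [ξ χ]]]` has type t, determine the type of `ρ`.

(e -> t)

At [ρ [α [ξ χ]]] (required: t): [α [ξ χ]] is e, which is not a function with range t; hence ρ is the functor — type (e -> t).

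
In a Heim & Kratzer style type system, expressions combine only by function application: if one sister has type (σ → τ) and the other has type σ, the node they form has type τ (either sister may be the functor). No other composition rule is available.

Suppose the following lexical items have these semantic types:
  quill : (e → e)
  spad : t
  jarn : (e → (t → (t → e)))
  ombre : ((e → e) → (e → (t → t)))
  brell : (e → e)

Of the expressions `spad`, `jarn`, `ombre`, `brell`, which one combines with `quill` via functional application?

ombre

spad : t — does not combine with quill.
jarn : (e → (t → (t → e))) — does not combine with quill.
ombre — combines: ombre : ((e → e) → (e → (t → t))) takes quill : (e → e) as argument, giving (e → (t → t)).
brell : (e → e) — does not combine with quill.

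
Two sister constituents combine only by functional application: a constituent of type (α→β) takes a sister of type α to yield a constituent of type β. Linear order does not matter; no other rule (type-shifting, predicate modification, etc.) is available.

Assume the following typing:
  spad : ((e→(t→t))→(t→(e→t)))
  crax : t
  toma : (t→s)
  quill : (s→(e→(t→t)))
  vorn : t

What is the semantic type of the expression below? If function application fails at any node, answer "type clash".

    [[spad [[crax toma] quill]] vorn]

(e→t)

[crax toma] — toma of type (t→s) combines with crax of type t: type s.
[[crax toma] quill] — quill of type (s→(e→(t→t))) combines with [crax toma] of type s: type (e→(t→t)).
[spad [[crax toma] quill]] — spad of type ((e→(t→t))→(t→(e→t))) combines with [[crax toma] quill] of type (e→(t→t)): type (t→(e→t)).
[[spad [[crax toma] quill]] vorn] — [spad [[crax toma] quill]] of type (t→(e→t)) combines with vorn of type t: type (e→t).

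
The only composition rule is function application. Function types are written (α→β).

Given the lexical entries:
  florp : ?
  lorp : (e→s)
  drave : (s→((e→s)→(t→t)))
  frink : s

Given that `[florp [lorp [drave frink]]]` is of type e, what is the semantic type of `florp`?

[florp [lorp [drave frink]]] must have type e. The sister [lorp [drave frink]] has type (t→t); that is not a function onto e, so florp must be the functor, of type ((t→t)→e).

((t→t)→e)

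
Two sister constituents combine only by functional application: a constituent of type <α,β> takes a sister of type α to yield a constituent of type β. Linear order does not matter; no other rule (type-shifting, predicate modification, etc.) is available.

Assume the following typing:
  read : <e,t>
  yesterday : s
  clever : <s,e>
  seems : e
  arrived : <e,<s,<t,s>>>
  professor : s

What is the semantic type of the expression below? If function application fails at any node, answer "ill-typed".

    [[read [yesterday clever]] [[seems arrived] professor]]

s

At [yesterday clever], clever : <s,e> takes yesterday : s, giving e.
At [read [yesterday clever]], read : <e,t> takes [yesterday clever] : e, giving t.
At [seems arrived], arrived : <e,<s,<t,s>>> takes seems : e, giving <s,<t,s>>.
At [[seems arrived] professor], [seems arrived] : <s,<t,s>> takes professor : s, giving <t,s>.
At [[read [yesterday clever]] [[seems arrived] professor]], [[seems arrived] professor] : <t,s> takes [read [yesterday clever]] : t, giving s.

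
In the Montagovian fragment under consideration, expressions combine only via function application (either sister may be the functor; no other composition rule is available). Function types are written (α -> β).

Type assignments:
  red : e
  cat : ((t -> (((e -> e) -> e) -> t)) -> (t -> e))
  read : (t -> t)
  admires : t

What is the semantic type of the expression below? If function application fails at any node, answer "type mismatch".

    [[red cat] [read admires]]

[red cat]: e and ((t -> (((e -> e) -> e) -> t)) -> (t -> e)) cannot combine by function application — type clash.

type mismatch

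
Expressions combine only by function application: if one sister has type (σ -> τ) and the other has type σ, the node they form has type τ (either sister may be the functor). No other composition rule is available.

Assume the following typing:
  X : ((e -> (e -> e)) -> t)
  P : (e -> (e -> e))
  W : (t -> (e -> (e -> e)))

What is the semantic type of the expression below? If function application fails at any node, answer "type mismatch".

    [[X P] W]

(e -> (e -> e))

At [X P], X : ((e -> (e -> e)) -> t) takes P : (e -> (e -> e)), giving t.
At [[X P] W], W : (t -> (e -> (e -> e))) takes [X P] : t, giving (e -> (e -> e)).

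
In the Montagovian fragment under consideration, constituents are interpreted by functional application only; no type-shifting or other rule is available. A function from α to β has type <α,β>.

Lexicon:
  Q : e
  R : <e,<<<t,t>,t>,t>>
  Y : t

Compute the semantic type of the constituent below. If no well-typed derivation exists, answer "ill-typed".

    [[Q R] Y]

[Q R]: R is <e,<<<t,t>,t>,t>>, Q is e; result <<<t,t>,t>,t>.
[[Q R] Y]: <<<t,t>,t>,t> and t cannot combine by function application — type clash.

ill-typed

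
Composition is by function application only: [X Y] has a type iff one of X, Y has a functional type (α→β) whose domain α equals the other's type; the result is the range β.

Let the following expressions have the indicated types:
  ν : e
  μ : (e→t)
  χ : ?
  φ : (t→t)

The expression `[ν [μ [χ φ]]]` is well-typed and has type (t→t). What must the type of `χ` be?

For [ν [μ [χ φ]]] to have type (t→t) with ν of type e, [μ [χ φ]] must be the function: [μ [χ φ]] : (e→(t→t)).
For [μ [χ φ]] to have type (e→(t→t)) with μ of type (e→t), [χ φ] must be the function: [χ φ] : ((e→t)→(e→(t→t))).
For [χ φ] to have type ((e→t)→(e→(t→t))) with φ of type (t→t), χ must be the function: χ : ((t→t)→((e→t)→(e→(t→t)))).

((t→t)→((e→t)→(e→(t→t))))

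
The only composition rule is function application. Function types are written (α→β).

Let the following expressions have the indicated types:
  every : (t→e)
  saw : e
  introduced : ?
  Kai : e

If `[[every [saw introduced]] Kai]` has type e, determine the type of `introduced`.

(e→((t→e)→(e→e)))

At [[every [saw introduced]] Kai] (required: e): Kai is e, which is not a function with range e; hence [every [saw introduced]] is the functor — type (e→e).
At [every [saw introduced]] (required: (e→e)): every is (t→e), which is not a function with range (e→e); hence [saw introduced] is the functor — type ((t→e)→(e→e)).
At [saw introduced] (required: ((t→e)→(e→e))): saw is e, which is not a function with range ((t→e)→(e→e)); hence introduced is the functor — type (e→((t→e)→(e→e))).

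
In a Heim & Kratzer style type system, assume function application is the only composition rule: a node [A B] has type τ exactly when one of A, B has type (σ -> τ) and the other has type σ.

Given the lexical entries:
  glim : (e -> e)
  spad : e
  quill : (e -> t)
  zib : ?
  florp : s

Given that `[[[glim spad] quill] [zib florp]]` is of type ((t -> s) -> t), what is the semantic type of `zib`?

[[[glim spad] quill] [zib florp]] must have type ((t -> s) -> t). The sister [[glim spad] quill] has type t; that is not a function onto ((t -> s) -> t), so [zib florp] must be the functor, of type (t -> ((t -> s) -> t)).
[zib florp] must have type (t -> ((t -> s) -> t)). The sister florp has type s; that is not a function onto (t -> ((t -> s) -> t)), so zib must be the functor, of type (s -> (t -> ((t -> s) -> t))).

(s -> (t -> ((t -> s) -> t)))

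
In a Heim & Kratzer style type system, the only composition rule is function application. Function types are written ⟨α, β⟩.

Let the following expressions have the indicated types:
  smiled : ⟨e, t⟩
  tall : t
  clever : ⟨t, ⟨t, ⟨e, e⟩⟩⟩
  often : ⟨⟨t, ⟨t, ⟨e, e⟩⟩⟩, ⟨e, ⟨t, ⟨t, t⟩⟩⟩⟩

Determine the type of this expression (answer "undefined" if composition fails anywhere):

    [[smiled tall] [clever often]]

[smiled tall]: ⟨e, t⟩ and t cannot combine by function application — type clash.

undefined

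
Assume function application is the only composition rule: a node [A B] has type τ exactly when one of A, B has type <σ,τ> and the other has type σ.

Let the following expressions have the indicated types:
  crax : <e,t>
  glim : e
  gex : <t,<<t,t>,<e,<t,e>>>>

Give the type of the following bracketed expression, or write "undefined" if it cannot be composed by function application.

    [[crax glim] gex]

<<t,t>,<e,<t,e>>>

[crax glim] — crax of type <e,t> combines with glim of type e: type t.
[[crax glim] gex] — gex of type <t,<<t,t>,<e,<t,e>>>> combines with [crax glim] of type t: type <<t,t>,<e,<t,e>>>.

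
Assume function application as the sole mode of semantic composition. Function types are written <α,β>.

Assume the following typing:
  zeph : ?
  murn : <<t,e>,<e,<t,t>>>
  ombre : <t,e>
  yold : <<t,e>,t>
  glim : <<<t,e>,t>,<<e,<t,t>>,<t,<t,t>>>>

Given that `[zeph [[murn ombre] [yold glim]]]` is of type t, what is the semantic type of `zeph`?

<<t,<t,t>>,t>

[zeph [[murn ombre] [yold glim]]] must have type t. The sister [[murn ombre] [yold glim]] has type <t,<t,t>>; that is not a function onto t, so zeph must be the functor, of type <<t,<t,t>>,t>.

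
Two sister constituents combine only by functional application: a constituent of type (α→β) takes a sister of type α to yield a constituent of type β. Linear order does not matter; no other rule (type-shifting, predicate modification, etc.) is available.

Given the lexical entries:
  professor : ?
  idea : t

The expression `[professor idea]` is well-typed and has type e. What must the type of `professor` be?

(t→e)

[professor idea] is required to be e. idea : t cannot yield e as functor, so professor : (t→e).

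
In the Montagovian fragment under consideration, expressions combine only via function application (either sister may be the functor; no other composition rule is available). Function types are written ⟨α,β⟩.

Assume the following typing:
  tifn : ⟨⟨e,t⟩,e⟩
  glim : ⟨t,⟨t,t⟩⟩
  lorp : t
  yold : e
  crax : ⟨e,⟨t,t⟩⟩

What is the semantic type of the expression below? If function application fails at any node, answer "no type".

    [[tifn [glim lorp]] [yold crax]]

no type

[glim lorp] — glim of type ⟨t,⟨t,t⟩⟩ combines with lorp of type t: type ⟨t,t⟩.
[tifn [glim lorp]]: ⟨⟨e,t⟩,e⟩ with ⟨t,t⟩ — neither is a function whose domain matches the other; composition fails here.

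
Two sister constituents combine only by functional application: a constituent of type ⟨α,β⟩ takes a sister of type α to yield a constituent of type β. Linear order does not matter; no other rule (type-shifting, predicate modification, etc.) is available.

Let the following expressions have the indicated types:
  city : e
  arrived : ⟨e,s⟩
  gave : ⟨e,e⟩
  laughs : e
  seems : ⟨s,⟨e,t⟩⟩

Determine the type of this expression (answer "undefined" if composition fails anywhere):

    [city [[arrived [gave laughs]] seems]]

[gave laughs]: functor gave : ⟨e,e⟩, argument laughs : e; result e.
[arrived [gave laughs]]: functor arrived : ⟨e,s⟩, argument [gave laughs] : e; result s.
[[arrived [gave laughs]] seems]: functor seems : ⟨s,⟨e,t⟩⟩, argument [arrived [gave laughs]] : s; result ⟨e,t⟩.
[city [[arrived [gave laughs]] seems]]: functor [[arrived [gave laughs]] seems] : ⟨e,t⟩, argument city : e; result t.

t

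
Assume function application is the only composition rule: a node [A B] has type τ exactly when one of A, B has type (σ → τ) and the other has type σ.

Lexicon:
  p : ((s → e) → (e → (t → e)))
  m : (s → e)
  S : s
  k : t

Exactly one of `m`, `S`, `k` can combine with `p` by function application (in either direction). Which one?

m

m — combines: p : ((s → e) → (e → (t → e))) takes m : (s → e) as argument, giving (e → (t → e)).
S : s — no; p wants (s → e), and S wants nothing (atomic).
k : t — no; p wants (s → e), and k wants nothing (atomic).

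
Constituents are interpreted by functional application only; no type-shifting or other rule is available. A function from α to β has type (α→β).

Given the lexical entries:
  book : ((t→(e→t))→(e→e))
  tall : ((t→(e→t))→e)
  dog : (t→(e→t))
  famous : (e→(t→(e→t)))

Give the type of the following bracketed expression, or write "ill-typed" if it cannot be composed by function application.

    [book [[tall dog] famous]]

[tall dog]: tall is ((t→(e→t))→e), dog is (t→(e→t)); result e.
[[tall dog] famous]: famous is (e→(t→(e→t))), [tall dog] is e; result (t→(e→t)).
[book [[tall dog] famous]]: book is ((t→(e→t))→(e→e)), [[tall dog] famous] is (t→(e→t)); result (e→e).

(e→e)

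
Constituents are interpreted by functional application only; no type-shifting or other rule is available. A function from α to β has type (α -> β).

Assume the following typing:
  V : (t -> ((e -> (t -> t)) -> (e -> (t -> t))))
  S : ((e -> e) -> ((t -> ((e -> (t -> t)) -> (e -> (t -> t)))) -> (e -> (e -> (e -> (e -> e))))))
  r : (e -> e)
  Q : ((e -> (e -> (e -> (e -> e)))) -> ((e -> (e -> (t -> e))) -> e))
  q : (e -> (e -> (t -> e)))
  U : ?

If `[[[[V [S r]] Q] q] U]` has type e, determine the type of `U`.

(e -> e)

For [[[[V [S r]] Q] q] U] to have type e with [[[V [S r]] Q] q] of type e, U must be the function: U : (e -> e).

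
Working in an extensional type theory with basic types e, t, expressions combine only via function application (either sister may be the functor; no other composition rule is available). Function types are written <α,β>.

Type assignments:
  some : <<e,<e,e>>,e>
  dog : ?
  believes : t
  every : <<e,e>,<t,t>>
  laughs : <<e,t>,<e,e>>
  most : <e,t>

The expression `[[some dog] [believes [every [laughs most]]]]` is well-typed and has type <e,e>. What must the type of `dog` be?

<<<e,<e,e>>,e>,<t,<e,e>>>

At [[some dog] [believes [every [laughs most]]]] (required: <e,e>): [believes [every [laughs most]]] is t, which is not a function with range <e,e>; hence [some dog] is the functor — type <t,<e,e>>.
At [some dog] (required: <t,<e,e>>): some is <<e,<e,e>>,e>, which is not a function with range <t,<e,e>>; hence dog is the functor — type <<<e,<e,e>>,e>,<t,<e,e>>>.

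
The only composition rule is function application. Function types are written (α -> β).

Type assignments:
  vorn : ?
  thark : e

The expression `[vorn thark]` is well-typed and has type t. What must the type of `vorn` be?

At [vorn thark] (required: t): thark is e, which is not a function with range t; hence vorn is the functor — type (e -> t).

(e -> t)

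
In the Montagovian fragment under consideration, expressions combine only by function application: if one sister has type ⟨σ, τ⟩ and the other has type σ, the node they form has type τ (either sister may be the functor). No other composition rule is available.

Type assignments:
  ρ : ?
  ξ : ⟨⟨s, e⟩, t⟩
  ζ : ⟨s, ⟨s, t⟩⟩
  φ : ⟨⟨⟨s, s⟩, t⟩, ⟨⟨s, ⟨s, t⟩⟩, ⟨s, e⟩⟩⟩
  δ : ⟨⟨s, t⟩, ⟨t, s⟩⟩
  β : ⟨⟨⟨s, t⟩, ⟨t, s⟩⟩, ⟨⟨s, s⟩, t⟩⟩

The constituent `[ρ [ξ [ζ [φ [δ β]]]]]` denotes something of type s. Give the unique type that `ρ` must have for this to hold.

⟨t, s⟩

At [ρ [ξ [ζ [φ [δ β]]]]] (required: s): [ξ [ζ [φ [δ β]]]] is t, which is not a function with range s; hence ρ is the functor — type ⟨t, s⟩.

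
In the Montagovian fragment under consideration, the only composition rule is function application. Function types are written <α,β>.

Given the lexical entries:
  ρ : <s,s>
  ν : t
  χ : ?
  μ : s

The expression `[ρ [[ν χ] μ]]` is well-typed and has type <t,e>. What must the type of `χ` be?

[ρ [[ν χ] μ]] is required to be <t,e>. ρ : <s,s> cannot yield <t,e> as functor, so [[ν χ] μ] : <<s,s>,<t,e>>.
[[ν χ] μ] is required to be <<s,s>,<t,e>>. μ : s cannot yield <<s,s>,<t,e>> as functor, so [ν χ] : <s,<<s,s>,<t,e>>>.
[ν χ] is required to be <s,<<s,s>,<t,e>>>. ν : t cannot yield <s,<<s,s>,<t,e>>> as functor, so χ : <t,<s,<<s,s>,<t,e>>>>.

<t,<s,<<s,s>,<t,e>>>>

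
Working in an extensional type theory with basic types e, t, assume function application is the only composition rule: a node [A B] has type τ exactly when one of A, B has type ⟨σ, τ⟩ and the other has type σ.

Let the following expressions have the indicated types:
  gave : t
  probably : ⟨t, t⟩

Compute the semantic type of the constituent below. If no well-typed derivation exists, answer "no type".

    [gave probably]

[gave probably]: ⟨t, t⟩ applied to t yields t.

t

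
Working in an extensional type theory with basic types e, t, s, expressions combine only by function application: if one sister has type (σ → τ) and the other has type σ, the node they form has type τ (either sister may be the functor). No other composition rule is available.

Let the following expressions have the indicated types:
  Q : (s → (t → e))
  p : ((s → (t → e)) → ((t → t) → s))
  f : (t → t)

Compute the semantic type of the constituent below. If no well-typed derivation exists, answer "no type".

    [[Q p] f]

[Q p]: functor p : ((s → (t → e)) → ((t → t) → s)), argument Q : (s → (t → e)); result ((t → t) → s).
[[Q p] f]: functor [Q p] : ((t → t) → s), argument f : (t → t); result s.

s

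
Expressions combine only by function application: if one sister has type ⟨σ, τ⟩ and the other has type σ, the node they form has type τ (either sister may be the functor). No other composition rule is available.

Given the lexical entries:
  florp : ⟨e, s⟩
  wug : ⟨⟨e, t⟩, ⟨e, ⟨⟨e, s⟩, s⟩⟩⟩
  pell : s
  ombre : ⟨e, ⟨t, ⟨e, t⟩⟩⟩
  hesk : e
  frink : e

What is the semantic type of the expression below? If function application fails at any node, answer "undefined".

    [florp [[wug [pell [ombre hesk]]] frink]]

undefined

[ombre hesk]: functor ombre : ⟨e, ⟨t, ⟨e, t⟩⟩⟩, argument hesk : e; result ⟨t, ⟨e, t⟩⟩.
At [pell [ombre hesk]]: neither s nor ⟨t, ⟨e, t⟩⟩ can take the other as argument; the node is ill-typed.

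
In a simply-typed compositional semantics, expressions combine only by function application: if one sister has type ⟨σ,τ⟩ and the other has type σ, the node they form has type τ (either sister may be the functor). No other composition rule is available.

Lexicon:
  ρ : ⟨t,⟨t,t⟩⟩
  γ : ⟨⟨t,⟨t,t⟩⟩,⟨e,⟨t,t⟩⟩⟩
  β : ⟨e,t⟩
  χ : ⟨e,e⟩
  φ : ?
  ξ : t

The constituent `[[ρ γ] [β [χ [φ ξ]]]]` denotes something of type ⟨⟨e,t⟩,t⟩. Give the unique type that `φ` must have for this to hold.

For [[ρ γ] [β [χ [φ ξ]]]] to have type ⟨⟨e,t⟩,t⟩ with [ρ γ] of type ⟨e,⟨t,t⟩⟩, [β [χ [φ ξ]]] must be the function: [β [χ [φ ξ]]] : ⟨⟨e,⟨t,t⟩⟩,⟨⟨e,t⟩,t⟩⟩.
For [β [χ [φ ξ]]] to have type ⟨⟨e,⟨t,t⟩⟩,⟨⟨e,t⟩,t⟩⟩ with β of type ⟨e,t⟩, [χ [φ ξ]] must be the function: [χ [φ ξ]] : ⟨⟨e,t⟩,⟨⟨e,⟨t,t⟩⟩,⟨⟨e,t⟩,t⟩⟩⟩.
For [χ [φ ξ]] to have type ⟨⟨e,t⟩,⟨⟨e,⟨t,t⟩⟩,⟨⟨e,t⟩,t⟩⟩⟩ with χ of type ⟨e,e⟩, [φ ξ] must be the function: [φ ξ] : ⟨⟨e,e⟩,⟨⟨e,t⟩,⟨⟨e,⟨t,t⟩⟩,⟨⟨e,t⟩,t⟩⟩⟩⟩.
For [φ ξ] to have type ⟨⟨e,e⟩,⟨⟨e,t⟩,⟨⟨e,⟨t,t⟩⟩,⟨⟨e,t⟩,t⟩⟩⟩⟩ with ξ of type t, φ must be the function: φ : ⟨t,⟨⟨e,e⟩,⟨⟨e,t⟩,⟨⟨e,⟨t,t⟩⟩,⟨⟨e,t⟩,t⟩⟩⟩⟩⟩.

⟨t,⟨⟨e,e⟩,⟨⟨e,t⟩,⟨⟨e,⟨t,t⟩⟩,⟨⟨e,t⟩,t⟩⟩⟩⟩⟩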